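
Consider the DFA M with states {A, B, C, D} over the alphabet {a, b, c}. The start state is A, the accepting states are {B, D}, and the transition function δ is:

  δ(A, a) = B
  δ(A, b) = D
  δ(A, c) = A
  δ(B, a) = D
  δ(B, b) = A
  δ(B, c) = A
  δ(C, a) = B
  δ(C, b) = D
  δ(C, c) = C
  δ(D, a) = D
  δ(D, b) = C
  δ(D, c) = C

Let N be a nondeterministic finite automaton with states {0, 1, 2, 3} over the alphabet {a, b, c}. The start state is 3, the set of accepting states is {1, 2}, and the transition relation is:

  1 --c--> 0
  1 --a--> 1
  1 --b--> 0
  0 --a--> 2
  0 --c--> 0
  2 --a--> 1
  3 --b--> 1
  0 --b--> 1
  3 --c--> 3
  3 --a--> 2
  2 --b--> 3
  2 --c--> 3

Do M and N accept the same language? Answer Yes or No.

Yes

Exploring the product automaton M × N from the start pair (A, 3), following both machines on each input symbol, reaches 4 state pairs: (A, 3), (B, 2), (D, 1), (C, 0).
M accepts in {B, D} and N accepts in {1, 2}. In every reachable pair the two components are either both accepting — (B, 2), (D, 1) — or both non-accepting, so no string is accepted by exactly one of the machines: L(M) \ L(N) and L(N) \ L(M) are both empty.
Hence every string is accepted by M iff it is accepted by N, and the two languages coincide.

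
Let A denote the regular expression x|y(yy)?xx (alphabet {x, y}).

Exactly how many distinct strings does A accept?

The expression has no Kleene star, so L(A) is finite. Expanding the alternatives gives {x, yxx, yyyxx}.
That is 1 of length 1, 1 of length 3, 1 of length 5: 3 strings in all.

3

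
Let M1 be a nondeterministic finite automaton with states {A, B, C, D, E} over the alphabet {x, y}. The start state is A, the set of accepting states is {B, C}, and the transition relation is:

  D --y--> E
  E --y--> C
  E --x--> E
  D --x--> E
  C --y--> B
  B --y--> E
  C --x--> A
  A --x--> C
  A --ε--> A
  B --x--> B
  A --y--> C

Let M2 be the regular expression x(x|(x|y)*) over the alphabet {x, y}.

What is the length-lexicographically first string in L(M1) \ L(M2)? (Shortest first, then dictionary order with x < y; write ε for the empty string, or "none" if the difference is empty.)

y

The string y is accepted by M1 but not by M2.
No shorter string lies in the difference, and y is the lexicographically first length-1 string in L(M1) \ L(M2).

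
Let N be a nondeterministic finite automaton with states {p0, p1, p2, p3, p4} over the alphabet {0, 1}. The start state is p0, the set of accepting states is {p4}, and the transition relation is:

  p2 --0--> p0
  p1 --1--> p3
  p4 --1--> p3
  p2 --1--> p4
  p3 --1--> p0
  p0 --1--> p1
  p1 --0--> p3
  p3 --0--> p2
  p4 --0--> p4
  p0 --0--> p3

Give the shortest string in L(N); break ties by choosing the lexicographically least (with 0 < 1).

001

A breadth-first search from p0 reaches an accepting state first via the path p0 → p3 → p2 → p4 on input 001.
No string of length < 3 is accepted (BFS exhausts all shorter strings without reaching an accepting state), and 001 is the lexicographically least accepting string of length 3.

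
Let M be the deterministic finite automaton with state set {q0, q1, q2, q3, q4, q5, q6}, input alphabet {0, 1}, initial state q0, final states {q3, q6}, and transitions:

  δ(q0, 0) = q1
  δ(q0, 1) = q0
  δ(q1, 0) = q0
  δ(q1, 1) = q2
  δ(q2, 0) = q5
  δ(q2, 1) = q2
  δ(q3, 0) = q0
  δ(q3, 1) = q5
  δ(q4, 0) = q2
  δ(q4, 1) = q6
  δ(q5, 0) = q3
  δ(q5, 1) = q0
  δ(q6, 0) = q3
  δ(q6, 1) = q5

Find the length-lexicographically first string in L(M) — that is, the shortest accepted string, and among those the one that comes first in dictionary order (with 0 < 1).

A breadth-first search from q0 reaches an accepting state first via the path q0 → q1 → q2 → q5 → q3 on input 0100.
No string of length < 4 is accepted (BFS exhausts all shorter strings without reaching an accepting state), and 0100 is the lexicographically least accepting string of length 4.

0100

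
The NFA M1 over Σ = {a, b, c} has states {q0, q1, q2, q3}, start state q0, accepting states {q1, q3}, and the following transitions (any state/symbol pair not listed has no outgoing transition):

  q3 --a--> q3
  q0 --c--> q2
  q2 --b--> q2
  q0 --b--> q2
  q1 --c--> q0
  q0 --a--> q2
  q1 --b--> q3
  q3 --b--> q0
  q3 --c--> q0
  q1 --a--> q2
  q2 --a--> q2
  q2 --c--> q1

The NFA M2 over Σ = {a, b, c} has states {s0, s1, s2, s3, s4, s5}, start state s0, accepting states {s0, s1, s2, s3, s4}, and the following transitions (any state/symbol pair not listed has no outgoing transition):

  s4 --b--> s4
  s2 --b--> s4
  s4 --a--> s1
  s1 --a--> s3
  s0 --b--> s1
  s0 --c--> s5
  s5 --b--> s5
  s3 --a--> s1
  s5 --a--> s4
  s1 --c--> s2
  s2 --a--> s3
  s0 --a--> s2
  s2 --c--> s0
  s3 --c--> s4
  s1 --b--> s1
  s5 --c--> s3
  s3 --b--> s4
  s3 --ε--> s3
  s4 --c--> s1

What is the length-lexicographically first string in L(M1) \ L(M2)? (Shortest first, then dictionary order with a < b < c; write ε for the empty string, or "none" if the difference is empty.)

The string abcccc is accepted by M1 but not by M2.
No shorter string lies in the difference, and abcccc is the lexicographically first length-6 string in L(M1) \ L(M2).

abcccc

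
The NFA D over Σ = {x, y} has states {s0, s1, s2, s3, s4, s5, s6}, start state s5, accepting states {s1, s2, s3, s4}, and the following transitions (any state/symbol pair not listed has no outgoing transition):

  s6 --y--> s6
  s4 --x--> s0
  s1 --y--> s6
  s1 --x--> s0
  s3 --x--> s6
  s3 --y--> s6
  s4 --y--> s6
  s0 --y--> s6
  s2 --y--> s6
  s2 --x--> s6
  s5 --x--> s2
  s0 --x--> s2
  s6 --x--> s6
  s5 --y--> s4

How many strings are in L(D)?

3

The useful subgraph on states {s0, s2, s4, s5} is acyclic, so L(D) is finite; the longest accepting path visits 4 useful states, giving maximum string length 3.
Counting accepting paths from s5 by length: 2 of length 1, 1 of length 3. Total 3.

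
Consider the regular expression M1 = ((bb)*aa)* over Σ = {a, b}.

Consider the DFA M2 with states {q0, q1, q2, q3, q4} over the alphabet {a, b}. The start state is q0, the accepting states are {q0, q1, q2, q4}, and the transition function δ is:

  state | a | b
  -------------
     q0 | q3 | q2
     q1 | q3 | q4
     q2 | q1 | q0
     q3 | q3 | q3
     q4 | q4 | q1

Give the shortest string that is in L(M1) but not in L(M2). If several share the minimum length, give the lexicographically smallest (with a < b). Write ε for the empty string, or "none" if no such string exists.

aa

The string aa is accepted by M1 but not by M2.
No shorter string lies in the difference, and aa is the lexicographically first length-2 string in L(M1) \ L(M2).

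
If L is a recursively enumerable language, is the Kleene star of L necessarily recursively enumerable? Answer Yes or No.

Yes

Dovetail over all factorisations of the input into blocks and all step bounds, running the recogniser for L on every block of a factorisation; accept if some factorisation has all of its blocks accepted.
So the recursively enumerable languages are closed under Kleene star.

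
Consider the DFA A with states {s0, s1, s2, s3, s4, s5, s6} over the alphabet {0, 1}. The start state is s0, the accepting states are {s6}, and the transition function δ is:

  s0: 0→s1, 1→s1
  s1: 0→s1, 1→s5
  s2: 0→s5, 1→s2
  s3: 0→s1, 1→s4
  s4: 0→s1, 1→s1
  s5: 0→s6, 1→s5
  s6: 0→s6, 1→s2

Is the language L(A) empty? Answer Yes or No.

The string 010 is accepted: the run s0 → s1 → s5 → s6 ends in the accepting state s6.
Since at least one string is accepted, L(A) is not empty.

No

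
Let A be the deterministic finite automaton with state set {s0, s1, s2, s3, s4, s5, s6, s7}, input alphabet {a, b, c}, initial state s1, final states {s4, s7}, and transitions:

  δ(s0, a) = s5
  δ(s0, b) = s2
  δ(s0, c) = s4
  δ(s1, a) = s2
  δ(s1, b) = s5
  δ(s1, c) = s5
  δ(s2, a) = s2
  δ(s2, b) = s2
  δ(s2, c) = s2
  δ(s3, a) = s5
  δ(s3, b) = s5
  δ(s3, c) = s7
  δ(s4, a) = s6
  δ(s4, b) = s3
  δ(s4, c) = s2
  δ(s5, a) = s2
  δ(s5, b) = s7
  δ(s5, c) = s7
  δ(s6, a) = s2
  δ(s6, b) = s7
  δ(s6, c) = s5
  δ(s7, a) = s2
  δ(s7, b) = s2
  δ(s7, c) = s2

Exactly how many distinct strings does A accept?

The useful subgraph on states {s1, s5, s7} is acyclic, so L(A) is finite; the longest accepting path visits 3 useful states, giving maximum string length 2.
Counting accepting paths from s1 by length: 4 of length 2. Total 4.

4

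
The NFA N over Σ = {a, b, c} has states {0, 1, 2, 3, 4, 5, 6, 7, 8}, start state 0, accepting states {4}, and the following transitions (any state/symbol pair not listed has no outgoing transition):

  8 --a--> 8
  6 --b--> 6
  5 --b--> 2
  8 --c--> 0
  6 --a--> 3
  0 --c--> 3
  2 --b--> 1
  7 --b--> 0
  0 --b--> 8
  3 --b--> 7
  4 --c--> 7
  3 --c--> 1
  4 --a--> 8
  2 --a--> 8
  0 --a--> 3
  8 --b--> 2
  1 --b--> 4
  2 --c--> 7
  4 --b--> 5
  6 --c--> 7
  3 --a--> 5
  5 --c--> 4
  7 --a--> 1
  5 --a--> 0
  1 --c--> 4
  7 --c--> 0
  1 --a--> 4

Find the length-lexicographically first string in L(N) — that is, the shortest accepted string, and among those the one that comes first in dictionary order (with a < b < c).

aac

A breadth-first search from 0 reaches an accepting state first via the path 0 → 3 → 5 → 4 on input aac.
No string of length < 3 is accepted (BFS exhausts all shorter strings without reaching an accepting state), and aac is the lexicographically least accepting string of length 3.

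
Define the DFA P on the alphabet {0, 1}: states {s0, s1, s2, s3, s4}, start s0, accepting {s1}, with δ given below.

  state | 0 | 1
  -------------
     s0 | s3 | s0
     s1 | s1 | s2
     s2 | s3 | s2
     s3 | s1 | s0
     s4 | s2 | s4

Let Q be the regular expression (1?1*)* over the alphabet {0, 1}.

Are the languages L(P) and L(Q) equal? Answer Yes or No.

No

The string 00 is accepted by P but rejected by Q.
So L(P) ≠ L(Q).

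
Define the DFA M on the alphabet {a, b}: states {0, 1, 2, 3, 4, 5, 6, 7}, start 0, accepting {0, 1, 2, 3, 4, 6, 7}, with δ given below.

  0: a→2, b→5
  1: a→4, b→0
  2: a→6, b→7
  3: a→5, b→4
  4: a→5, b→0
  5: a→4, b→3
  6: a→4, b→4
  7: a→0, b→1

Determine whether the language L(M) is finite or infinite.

infinite

State 0 is reachable from the start and can reach an accepting state, and it lies on the cycle 0 → 2 → 6 → 4 → 0.
Traversing that cycle any number of times yields accepted strings of unbounded length, so the language is infinite.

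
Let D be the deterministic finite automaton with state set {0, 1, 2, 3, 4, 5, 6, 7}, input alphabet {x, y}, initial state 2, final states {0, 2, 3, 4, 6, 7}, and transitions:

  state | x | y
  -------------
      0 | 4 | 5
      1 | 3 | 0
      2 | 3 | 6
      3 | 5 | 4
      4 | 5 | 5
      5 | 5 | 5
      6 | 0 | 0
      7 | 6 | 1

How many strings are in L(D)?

The useful subgraph on states {0, 2, 3, 4, 6} is acyclic, so L(D) is finite; the longest accepting path visits 4 useful states, giving maximum string length 3.
Counting accepting paths from 2 by length: 1 of length 0, 2 of length 1, 3 of length 2, 2 of length 3. Total 8.

8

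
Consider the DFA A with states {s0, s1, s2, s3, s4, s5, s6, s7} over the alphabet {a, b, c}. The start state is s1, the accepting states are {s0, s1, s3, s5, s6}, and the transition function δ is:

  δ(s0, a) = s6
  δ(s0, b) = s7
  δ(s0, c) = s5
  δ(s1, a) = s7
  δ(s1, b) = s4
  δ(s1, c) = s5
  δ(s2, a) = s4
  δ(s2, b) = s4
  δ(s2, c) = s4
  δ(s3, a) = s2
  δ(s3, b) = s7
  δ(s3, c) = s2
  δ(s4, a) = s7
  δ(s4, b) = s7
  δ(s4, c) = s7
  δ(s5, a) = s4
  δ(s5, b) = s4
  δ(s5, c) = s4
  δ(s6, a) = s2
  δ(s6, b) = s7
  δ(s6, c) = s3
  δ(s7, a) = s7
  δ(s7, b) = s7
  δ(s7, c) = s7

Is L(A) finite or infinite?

The useful states (reachable from s1 and able to reach an accepting state) are {s1, s5}.
Restricted to these states the transition graph has no cycle, so every accepting path has bounded length and L is finite.

finite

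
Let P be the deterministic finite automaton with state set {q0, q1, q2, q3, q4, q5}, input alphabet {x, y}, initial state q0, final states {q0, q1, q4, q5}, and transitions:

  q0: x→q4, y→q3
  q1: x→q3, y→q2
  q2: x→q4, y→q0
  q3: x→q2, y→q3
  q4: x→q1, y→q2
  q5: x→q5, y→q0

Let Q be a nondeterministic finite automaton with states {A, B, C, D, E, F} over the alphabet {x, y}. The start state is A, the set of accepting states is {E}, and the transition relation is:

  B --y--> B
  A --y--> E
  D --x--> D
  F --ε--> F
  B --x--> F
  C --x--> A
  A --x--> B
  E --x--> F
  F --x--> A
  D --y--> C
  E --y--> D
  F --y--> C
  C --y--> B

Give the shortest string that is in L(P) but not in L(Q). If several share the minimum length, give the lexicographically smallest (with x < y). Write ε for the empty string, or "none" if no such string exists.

The empty string ε is accepted by P but not by Q.
Since ε is the unique shortest string, it is the required witness.

ε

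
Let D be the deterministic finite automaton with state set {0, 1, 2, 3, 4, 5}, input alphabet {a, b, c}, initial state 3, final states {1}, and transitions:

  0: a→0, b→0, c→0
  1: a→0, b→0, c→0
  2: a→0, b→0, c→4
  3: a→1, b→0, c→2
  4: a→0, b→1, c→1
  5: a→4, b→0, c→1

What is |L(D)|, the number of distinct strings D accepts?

3

The useful subgraph on states {1, 2, 3, 4} is acyclic, so L(D) is finite; the longest accepting path visits 4 useful states, giving maximum string length 3.
Counting accepting paths from 3 by length: 1 of length 1, 2 of length 3. Total 3.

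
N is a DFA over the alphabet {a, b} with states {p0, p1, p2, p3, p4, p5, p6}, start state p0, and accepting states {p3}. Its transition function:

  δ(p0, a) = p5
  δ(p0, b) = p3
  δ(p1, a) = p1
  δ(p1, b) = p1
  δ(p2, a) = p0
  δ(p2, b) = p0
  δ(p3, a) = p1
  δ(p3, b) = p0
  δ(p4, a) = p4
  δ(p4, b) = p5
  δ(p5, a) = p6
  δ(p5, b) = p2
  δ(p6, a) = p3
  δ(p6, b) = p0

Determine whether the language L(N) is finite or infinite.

State p0 is reachable from the start and can reach an accepting state, and it lies on the cycle p0 → p3 → p0.
Traversing that cycle any number of times yields accepted strings of unbounded length, so the language is infinite.

infinite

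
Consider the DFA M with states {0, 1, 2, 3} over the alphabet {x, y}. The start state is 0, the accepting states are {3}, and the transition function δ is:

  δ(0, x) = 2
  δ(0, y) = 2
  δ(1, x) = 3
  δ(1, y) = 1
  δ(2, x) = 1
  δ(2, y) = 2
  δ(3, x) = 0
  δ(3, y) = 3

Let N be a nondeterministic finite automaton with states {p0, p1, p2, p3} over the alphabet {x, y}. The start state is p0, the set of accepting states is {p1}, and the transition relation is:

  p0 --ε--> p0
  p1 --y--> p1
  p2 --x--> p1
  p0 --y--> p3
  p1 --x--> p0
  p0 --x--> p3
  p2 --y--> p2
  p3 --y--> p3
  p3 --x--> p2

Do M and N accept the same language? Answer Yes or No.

Yes

Exploring the product automaton M × N from the start pair (0, p0), following both machines on each input symbol, reaches 4 state pairs: (0, p0), (2, p3), (1, p2), (3, p1).
M accepts in {3} and N accepts in {p1}. In every reachable pair the two components are either both accepting — (3, p1) — or both non-accepting, so no string is accepted by exactly one of the machines: L(M) \ L(N) and L(N) \ L(M) are both empty.
Hence every string is accepted by M iff it is accepted by N, and the two languages coincide.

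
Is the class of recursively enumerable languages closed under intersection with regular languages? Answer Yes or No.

Yes

First check the input against a DFA for the regular language; if it passes, run the recogniser for L and accept when it does.
So the recursively enumerable languages are closed under intersection with a regular language.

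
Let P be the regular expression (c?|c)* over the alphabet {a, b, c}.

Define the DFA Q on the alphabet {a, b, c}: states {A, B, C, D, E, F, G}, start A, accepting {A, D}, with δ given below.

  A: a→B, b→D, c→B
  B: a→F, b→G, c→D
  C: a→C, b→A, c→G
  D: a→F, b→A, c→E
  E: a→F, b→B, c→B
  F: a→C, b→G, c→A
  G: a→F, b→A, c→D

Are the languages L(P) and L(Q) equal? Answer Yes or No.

The string c is accepted by P but rejected by Q.
So L(P) ≠ L(Q).

No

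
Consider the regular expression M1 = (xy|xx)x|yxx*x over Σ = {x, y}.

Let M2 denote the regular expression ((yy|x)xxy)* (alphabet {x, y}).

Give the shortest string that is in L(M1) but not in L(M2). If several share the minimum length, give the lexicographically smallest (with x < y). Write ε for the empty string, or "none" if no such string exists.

The string xxx is accepted by M1 but not by M2.
No shorter string lies in the difference, and xxx is the lexicographically first length-3 string in L(M1) \ L(M2).

xxx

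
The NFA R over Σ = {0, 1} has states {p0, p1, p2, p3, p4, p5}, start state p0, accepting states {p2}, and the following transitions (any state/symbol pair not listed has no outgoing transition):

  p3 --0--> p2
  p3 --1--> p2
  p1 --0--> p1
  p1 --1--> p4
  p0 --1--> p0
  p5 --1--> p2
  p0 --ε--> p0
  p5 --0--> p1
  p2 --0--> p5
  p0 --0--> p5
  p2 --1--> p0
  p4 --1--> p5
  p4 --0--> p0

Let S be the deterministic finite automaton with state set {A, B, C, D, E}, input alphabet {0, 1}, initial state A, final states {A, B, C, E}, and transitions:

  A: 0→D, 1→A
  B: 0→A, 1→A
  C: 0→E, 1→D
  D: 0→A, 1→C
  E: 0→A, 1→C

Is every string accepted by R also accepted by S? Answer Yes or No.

Yes

Exploring the product automaton R × S from the start pair (p0, A), following both machines on each input symbol, reaches 13 state pairs: (p0, A), (p5, D), (p1, A), (p2, C), (p1, D), (p4, A), (p5, E), (p0, D), (p4, C), (p5, A), (p0, C), (p0, E), (p2, A).
R accepts in {p2} and S accepts in {A, B, C, E}. The reachable pairs whose R-component is accepting are (p2, C), (p2, A); in each of them the S-component is accepting too, so the product for L(R) \ L(S) (R-component accepting, S-component rejecting) has no reachable accepting pair and the difference is empty.
Hence every string in L(R) is also in L(S).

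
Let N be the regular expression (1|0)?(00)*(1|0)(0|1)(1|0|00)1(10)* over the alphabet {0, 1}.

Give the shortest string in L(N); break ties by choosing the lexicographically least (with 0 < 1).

0001

By inspection of the expression, no string of length less than 4 matches, and 0001 is the lexicographically first match of length 4.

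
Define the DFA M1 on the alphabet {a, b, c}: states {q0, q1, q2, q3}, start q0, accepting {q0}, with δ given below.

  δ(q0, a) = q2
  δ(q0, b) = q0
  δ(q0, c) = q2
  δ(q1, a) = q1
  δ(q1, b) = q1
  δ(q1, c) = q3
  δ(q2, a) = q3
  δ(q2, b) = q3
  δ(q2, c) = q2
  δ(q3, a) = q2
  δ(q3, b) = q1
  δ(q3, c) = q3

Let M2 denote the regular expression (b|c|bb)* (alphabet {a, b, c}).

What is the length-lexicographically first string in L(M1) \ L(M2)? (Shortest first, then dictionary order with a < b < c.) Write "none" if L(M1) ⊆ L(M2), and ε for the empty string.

none

Converting the expression M2 to a DFA (subset construction, then merging equivalent states) gives the minimal DFA with states {r0, r1}, start state r0, accepting states {r0} and transitions r0: a→r1, b→r0, c→r0; r1: a→r1, b→r1, c→r1.
Exploring the product automaton M1 × M2 from the start pair (q0, r0), following both machines on each input symbol, reaches 7 state pairs: (q0, r0), (q2, r1), (q2, r0), (q3, r1), (q3, r0), (q1, r1), (q1, r0).
M1 accepts in {q0} and M2 accepts in {r0}. The reachable pairs whose M1-component is accepting are (q0, r0); in each of them the M2-component is accepting too, so the product for L(M1) \ L(M2) (M1-component accepting, M2-component rejecting) has no reachable accepting pair and the difference is empty.
So every string accepted by M1 is also accepted by M2: L(M1) \ L(M2) = ∅ and there is no such string.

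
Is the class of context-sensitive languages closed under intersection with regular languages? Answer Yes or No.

Yes

Every regular language is context-sensitive, and context-sensitive languages are closed under intersection (an LBA runs the DFA check and then the LBA for L on the same linear tape).
So the context-sensitive languages are closed under intersection with a regular language.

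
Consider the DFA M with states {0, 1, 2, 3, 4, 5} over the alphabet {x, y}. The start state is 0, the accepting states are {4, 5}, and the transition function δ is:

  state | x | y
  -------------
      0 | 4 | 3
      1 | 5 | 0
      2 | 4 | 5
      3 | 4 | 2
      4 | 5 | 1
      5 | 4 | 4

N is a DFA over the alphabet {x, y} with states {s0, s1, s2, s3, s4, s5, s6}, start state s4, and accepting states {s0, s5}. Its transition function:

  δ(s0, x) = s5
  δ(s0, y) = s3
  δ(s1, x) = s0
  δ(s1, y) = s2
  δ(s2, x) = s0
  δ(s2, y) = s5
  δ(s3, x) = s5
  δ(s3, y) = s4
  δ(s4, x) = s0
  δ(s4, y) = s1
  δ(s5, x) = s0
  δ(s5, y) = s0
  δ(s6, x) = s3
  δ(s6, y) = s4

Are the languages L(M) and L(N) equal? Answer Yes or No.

Exploring the product automaton M × N from the start pair (0, s4), following both machines on each input symbol, reaches 6 state pairs: (0, s4), (4, s0), (3, s1), (5, s5), (1, s3), (2, s2).
M accepts in {4, 5} and N accepts in {s0, s5}. In every reachable pair the two components are either both accepting — (4, s0), (5, s5) — or both non-accepting, so no string is accepted by exactly one of the machines: L(M) \ L(N) and L(N) \ L(M) are both empty.
Hence every string is accepted by M iff it is accepted by N, and the two languages coincide.

Yes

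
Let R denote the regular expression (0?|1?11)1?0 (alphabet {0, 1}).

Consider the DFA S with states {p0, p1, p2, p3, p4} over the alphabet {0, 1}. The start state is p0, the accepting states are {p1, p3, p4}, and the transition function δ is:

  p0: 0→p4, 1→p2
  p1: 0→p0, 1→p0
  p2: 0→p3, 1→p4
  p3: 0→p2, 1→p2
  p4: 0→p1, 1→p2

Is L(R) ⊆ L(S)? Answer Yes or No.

Converting the expression R to a DFA (subset construction, then merging equivalent states) gives the minimal DFA with states {r0, r1, r2, r3, r4, r5, r6, r7}, start state r0, accepting states {r1, r3} and transitions r0: 0→r1, 1→r2; r1: 0→r3, 1→r4; r2: 0→r3, 1→r5; r3: 0→r6, 1→r6; r4: 0→r3, 1→r6; r5: 0→r3, 1→r7; r6: 0→r6, 1→r6; r7: 0→r3, 1→r4.
Exploring the product automaton R × S from the start pair (r0, p0), following both machines on each input symbol, reaches 14 state pairs: (r0, p0), (r1, p4), (r2, p2), (r3, p1), (r4, p2), (r3, p3), (r5, p4), (r6, p0), (r6, p4), (r6, p2), (r7, p2), (r6, p1), (r6, p3), (r4, p4).
R accepts in {r1, r3} and S accepts in {p1, p3, p4}. The reachable pairs whose R-component is accepting are (r1, p4), (r3, p1), (r3, p3); in each of them the S-component is accepting too, so the product for L(R) \ L(S) (R-component accepting, S-component rejecting) has no reachable accepting pair and the difference is empty.
Hence every string in L(R) is also in L(S).

Yes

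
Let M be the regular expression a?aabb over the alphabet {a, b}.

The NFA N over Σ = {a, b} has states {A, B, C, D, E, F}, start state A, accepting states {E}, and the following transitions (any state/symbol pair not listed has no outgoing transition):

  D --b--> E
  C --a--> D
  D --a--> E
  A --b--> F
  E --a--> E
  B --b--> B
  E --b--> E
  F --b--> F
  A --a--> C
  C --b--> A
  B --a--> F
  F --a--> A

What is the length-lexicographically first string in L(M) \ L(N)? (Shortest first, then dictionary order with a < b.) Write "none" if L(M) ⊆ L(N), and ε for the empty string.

Converting the expression M to a DFA (subset construction, then merging equivalent states) gives the minimal DFA with states {m0, m1, m2, m3, m4, m5, m6}, start state m0, accepting states {m6} and transitions m0: a→m1, b→m2; m1: a→m3, b→m2; m2: a→m2, b→m2; m3: a→m4, b→m5; m4: a→m2, b→m5; m5: a→m2, b→m6; m6: a→m2, b→m2.
Exploring the product automaton M × N from the start pair (m0, A), following both machines on each input symbol, reaches 11 state pairs: (m0, A), (m1, C), (m2, F), (m3, D), (m2, A), (m4, E), (m5, E), (m2, C), (m2, E), (m6, E), (m2, D).
M accepts in {m6} and N accepts in {E}. The reachable pairs whose M-component is accepting are (m6, E); in each of them the N-component is accepting too, so the product for L(M) \ L(N) (M-component accepting, N-component rejecting) has no reachable accepting pair and the difference is empty.
So every string accepted by M is also accepted by N: L(M) \ L(N) = ∅ and there is no such string.

none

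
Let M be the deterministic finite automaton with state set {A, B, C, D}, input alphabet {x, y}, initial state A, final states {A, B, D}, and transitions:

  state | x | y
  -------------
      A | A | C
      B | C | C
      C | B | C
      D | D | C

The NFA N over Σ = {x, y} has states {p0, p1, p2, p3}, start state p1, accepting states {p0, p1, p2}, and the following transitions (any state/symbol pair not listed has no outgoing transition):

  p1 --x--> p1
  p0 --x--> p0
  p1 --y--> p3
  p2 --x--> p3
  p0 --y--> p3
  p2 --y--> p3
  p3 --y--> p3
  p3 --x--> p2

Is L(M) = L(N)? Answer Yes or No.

Exploring the product automaton M × N from the start pair (A, p1), following both machines on each input symbol, reaches 3 state pairs: (A, p1), (C, p3), (B, p2).
M accepts in {A, B, D} and N accepts in {p0, p1, p2}. In every reachable pair the two components are either both accepting — (A, p1), (B, p2) — or both non-accepting, so no string is accepted by exactly one of the machines: L(M) \ L(N) and L(N) \ L(M) are both empty.
Hence every string is accepted by M iff it is accepted by N, and the two languages coincide.

Yes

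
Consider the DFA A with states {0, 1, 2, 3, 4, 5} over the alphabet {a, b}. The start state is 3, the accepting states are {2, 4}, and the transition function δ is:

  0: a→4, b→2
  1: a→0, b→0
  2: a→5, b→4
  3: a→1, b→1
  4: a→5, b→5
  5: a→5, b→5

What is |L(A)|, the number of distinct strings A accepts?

The useful subgraph on states {0, 1, 2, 3, 4} is acyclic, so L(A) is finite; the longest accepting path visits 5 useful states, giving maximum string length 4.
Counting accepting paths from 3 by length: 8 of length 3, 4 of length 4. Total 12.

12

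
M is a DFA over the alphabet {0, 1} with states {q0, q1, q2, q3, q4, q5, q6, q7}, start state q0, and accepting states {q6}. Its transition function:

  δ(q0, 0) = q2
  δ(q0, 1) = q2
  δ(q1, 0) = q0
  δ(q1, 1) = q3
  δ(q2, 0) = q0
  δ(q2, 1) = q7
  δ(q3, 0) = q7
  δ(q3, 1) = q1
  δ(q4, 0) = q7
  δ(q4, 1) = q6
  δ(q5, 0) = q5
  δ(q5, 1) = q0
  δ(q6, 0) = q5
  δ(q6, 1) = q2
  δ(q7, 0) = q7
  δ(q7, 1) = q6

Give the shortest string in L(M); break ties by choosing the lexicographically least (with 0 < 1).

A breadth-first search from q0 reaches an accepting state first via the path q0 → q2 → q7 → q6 on input 011.
No string of length < 3 is accepted (BFS exhausts all shorter strings without reaching an accepting state), and 011 is the lexicographically least accepting string of length 3.

011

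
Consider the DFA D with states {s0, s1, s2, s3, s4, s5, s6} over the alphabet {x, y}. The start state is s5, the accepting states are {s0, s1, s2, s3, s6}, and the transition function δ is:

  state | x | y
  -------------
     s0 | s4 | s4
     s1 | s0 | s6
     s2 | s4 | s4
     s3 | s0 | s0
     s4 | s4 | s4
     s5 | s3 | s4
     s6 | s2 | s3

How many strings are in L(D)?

The useful subgraph on states {s0, s3, s5} is acyclic, so L(D) is finite; the longest accepting path visits 3 useful states, giving maximum string length 2.
Counting accepting paths from s5 by length: 1 of length 1, 2 of length 2. Total 3.

3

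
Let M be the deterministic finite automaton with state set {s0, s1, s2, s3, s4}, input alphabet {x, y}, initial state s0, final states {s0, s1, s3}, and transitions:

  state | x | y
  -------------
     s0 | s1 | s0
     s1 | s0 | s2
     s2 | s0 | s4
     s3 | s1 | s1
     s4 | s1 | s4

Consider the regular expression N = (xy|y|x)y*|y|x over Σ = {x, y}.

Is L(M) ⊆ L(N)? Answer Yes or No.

No

The empty string ε is in L(M) but not in L(N).
So L(M) ⊄ L(N).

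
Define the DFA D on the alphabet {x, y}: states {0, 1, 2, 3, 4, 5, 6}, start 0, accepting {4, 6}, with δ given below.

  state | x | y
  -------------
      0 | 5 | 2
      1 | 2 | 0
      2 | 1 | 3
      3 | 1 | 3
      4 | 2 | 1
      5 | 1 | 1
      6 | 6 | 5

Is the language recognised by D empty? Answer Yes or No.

Yes

The states reachable from the start state are {0, 1, 2, 3, 5}.
None of the accepting states {4, 6} is reachable, so no string is accepted and L(D) = ∅.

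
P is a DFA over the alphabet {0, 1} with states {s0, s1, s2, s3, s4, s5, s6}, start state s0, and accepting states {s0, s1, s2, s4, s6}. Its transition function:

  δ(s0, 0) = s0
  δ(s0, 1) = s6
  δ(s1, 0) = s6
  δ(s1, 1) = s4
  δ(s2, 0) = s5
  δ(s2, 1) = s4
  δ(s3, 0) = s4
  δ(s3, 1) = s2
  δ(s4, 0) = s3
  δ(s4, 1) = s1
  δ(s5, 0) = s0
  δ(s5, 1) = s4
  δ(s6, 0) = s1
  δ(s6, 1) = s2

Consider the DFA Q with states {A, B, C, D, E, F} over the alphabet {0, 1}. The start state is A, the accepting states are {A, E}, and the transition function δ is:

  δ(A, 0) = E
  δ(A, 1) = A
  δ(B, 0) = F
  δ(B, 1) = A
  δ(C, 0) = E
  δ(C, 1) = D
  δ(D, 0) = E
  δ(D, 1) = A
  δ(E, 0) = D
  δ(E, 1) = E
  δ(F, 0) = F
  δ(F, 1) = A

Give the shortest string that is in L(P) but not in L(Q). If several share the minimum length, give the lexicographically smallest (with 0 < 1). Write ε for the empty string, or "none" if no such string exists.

The string 00 is accepted by P but not by Q.
No shorter string lies in the difference, and 00 is the lexicographically first length-2 string in L(P) \ L(Q).

00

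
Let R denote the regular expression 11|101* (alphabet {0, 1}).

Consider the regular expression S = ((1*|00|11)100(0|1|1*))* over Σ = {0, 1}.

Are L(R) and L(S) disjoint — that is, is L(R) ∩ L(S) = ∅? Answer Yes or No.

Yes

Converting the expression R to a DFA (subset construction, then merging equivalent states) gives the minimal DFA with states {r0, r1, r2, r3, r4}, start state r0, accepting states {r3, r4} and transitions r0: 0→r1, 1→r2; r1: 0→r1, 1→r1; r2: 0→r3, 1→r4; r3: 0→r1, 1→r3; r4: 0→r1, 1→r1.
Converting the expression S to a DFA (subset construction, then merging equivalent states) gives the minimal DFA with states {s0, s1, s2, s3, s4, s5, s6, s7, s8, s9, s10}, start state s0, accepting states {s0, s7, s8, s9} and transitions s0: 0→s1, 1→s2; s1: 0→s3, 1→s4; s2: 0→s5, 1→s2; s3: 0→s4, 1→s6; s4: 0→s4, 1→s4; s5: 0→s7, 1→s4; s6: 0→s5, 1→s4; s7: 0→s8, 1→s9; s8: 0→s10, 1→s2; s9: 0→s5, 1→s9; s10: 0→s3, 1→s6.
Exploring the product automaton R × S from the start pair (r0, s0), following both machines on each input symbol, reaches 15 state pairs: (r0, s0), (r1, s1), (r2, s2), (r1, s3), (r1, s4), (r3, s5), (r4, s2), (r1, s6), (r1, s7), (r3, s4), (r1, s5), (r1, s2), (r1, s8), (r1, s9), (r1, s10).
R accepts in {r3, r4} and S accepts in {s0, s7, s8, s9}; no reachable pair has both components accepting, so no string drives both machines to acceptance simultaneously and L(R) ∩ L(S) = ∅.
So no string is accepted by both, and the intersection is empty.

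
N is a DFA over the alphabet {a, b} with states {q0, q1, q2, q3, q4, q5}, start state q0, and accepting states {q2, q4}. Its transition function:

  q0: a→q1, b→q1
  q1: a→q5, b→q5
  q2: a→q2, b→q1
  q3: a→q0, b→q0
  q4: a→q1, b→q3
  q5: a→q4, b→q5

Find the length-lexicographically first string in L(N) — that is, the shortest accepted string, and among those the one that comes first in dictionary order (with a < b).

aaa

A breadth-first search from q0 reaches an accepting state first via the path q0 → q1 → q5 → q4 on input aaa.
No string of length < 3 is accepted (BFS exhausts all shorter strings without reaching an accepting state), and aaa is the lexicographically least accepting string of length 3.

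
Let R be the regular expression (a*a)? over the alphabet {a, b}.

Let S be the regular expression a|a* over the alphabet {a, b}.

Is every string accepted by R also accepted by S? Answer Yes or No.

Converting the expression R to a DFA (subset construction, then merging equivalent states) gives the minimal DFA with states {r0, r1}, start state r0, accepting states {r0} and transitions r0: a→r0, b→r1; r1: a→r1, b→r1.
Converting the expression S to a DFA (subset construction, then merging equivalent states) gives the minimal DFA with states {s0, s1}, start state s0, accepting states {s0} and transitions s0: a→s0, b→s1; s1: a→s1, b→s1.
Exploring the product automaton R × S from the start pair (r0, s0), following both machines on each input symbol, reaches 2 state pairs: (r0, s0), (r1, s1).
R accepts in {r0} and S accepts in {s0}. The reachable pairs whose R-component is accepting are (r0, s0); in each of them the S-component is accepting too, so the product for L(R) \ L(S) (R-component accepting, S-component rejecting) has no reachable accepting pair and the difference is empty.
Hence every string in L(R) is also in L(S).

Yes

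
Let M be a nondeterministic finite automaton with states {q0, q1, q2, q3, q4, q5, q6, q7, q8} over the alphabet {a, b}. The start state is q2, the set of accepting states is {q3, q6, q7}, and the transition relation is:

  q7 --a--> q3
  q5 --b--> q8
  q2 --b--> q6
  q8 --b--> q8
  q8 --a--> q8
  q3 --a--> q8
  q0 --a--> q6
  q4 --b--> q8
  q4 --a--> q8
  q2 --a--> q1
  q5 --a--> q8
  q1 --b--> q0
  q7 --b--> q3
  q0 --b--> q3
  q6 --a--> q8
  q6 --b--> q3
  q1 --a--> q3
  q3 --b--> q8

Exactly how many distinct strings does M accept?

The useful subgraph on states {q0, q1, q2, q3, q6} is acyclic, so L(M) is finite; the longest accepting path visits 5 useful states, giving maximum string length 4.
Counting accepting paths from q2 by length: 1 of length 1, 2 of length 2, 2 of length 3, 1 of length 4. Total 6.

6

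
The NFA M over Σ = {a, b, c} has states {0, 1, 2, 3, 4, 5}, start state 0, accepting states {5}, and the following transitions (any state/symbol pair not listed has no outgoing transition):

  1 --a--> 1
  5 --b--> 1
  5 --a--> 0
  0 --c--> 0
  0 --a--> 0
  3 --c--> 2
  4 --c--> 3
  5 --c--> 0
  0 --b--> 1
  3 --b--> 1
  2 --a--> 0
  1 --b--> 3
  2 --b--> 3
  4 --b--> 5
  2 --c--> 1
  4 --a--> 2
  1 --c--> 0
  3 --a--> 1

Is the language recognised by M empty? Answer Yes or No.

Yes

The states reachable from the start state are {0, 1, 2, 3}.
None of the accepting states {5} is reachable, so no string is accepted and L(M) = ∅.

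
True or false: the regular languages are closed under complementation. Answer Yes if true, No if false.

Take a complete DFA for L and swap accepting and non-accepting states; the resulting DFA accepts exactly Σ* \ L.
So the regular languages are closed under complement.

Yes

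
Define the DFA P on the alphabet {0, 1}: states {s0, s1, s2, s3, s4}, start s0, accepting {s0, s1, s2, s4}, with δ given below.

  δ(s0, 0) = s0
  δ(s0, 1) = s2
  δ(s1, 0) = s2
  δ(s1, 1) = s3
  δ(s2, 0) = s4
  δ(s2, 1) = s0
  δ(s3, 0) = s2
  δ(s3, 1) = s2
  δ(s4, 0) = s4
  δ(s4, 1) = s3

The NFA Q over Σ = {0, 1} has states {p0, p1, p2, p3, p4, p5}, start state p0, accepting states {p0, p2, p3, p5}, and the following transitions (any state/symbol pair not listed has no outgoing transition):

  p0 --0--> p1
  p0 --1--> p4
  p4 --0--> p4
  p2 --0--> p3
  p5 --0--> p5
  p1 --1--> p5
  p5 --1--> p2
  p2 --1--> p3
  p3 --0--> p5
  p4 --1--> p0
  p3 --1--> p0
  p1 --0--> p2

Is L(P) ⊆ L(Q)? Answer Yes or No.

The string 0 is in L(P) but not in L(Q).
So L(P) ⊄ L(Q).

No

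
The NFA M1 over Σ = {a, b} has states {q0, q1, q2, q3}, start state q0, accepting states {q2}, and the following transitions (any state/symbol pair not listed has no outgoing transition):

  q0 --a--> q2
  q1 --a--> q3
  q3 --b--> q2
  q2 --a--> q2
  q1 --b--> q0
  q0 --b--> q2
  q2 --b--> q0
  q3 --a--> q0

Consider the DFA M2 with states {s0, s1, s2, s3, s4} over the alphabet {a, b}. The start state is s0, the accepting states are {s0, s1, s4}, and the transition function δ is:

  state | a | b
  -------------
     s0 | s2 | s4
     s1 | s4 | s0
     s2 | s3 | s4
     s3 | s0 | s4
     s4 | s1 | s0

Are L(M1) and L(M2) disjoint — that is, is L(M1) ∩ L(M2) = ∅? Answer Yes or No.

The string b is accepted by both M1 and M2.
Hence L(M1) ∩ L(M2) ≠ ∅.

No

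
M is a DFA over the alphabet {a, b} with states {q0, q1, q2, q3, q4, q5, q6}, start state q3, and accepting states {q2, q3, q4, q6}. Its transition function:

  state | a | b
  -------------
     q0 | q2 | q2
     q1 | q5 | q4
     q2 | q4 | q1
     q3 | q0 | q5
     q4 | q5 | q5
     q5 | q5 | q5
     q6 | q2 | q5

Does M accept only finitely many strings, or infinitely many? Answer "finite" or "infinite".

finite

The useful states (reachable from q3 and able to reach an accepting state) are {q0, q1, q2, q3, q4}.
Restricted to these states the transition graph has no cycle, so every accepting path has bounded length and L is finite.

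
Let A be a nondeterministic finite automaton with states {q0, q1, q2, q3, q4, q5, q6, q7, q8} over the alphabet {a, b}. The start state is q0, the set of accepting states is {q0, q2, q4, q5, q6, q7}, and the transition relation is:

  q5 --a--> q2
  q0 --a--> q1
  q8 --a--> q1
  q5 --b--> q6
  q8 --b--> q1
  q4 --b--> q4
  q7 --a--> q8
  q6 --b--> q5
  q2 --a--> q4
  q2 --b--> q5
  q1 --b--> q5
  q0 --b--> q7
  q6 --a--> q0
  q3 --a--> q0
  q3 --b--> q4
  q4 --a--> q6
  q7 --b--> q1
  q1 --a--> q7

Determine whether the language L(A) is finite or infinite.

infinite

State q4 is reachable from the start and can reach an accepting state, and it lies on the cycle q4 → q4.
Traversing that cycle any number of times yields accepted strings of unbounded length, so the language is infinite.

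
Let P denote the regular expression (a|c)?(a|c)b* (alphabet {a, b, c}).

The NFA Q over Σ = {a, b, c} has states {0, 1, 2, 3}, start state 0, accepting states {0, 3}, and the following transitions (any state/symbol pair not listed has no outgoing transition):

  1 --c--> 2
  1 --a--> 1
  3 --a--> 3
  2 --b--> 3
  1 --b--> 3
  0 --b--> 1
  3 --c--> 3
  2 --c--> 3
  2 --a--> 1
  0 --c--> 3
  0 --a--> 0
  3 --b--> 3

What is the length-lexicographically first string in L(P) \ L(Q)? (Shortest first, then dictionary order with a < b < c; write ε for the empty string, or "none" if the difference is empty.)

The string ab is accepted by P but not by Q.
No shorter string lies in the difference, and ab is the lexicographically first length-2 string in L(P) \ L(Q).

ab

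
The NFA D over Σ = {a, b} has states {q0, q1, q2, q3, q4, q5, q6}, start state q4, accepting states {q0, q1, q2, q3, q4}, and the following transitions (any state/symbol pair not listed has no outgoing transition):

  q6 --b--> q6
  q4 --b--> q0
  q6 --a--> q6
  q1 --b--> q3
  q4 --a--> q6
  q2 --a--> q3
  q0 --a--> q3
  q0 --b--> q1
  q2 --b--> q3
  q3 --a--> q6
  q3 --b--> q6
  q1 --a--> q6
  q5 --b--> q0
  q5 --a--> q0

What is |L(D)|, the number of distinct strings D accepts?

5

The useful subgraph on states {q0, q1, q3, q4} is acyclic, so L(D) is finite; the longest accepting path visits 4 useful states, giving maximum string length 3.
Counting accepting paths from q4 by length: 1 of length 0, 1 of length 1, 2 of length 2, 1 of length 3. Total 5.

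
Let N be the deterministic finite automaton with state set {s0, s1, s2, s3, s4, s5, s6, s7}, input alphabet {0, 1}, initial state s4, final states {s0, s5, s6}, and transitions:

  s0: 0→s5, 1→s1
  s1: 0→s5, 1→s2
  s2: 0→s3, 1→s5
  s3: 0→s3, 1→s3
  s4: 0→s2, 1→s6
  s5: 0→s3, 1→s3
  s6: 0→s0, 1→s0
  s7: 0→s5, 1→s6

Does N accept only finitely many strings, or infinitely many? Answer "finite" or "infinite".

finite

The useful states (reachable from s4 and able to reach an accepting state) are {s0, s1, s2, s4, s5, s6}.
Restricted to these states the transition graph has no cycle, so every accepting path has bounded length and L is finite.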